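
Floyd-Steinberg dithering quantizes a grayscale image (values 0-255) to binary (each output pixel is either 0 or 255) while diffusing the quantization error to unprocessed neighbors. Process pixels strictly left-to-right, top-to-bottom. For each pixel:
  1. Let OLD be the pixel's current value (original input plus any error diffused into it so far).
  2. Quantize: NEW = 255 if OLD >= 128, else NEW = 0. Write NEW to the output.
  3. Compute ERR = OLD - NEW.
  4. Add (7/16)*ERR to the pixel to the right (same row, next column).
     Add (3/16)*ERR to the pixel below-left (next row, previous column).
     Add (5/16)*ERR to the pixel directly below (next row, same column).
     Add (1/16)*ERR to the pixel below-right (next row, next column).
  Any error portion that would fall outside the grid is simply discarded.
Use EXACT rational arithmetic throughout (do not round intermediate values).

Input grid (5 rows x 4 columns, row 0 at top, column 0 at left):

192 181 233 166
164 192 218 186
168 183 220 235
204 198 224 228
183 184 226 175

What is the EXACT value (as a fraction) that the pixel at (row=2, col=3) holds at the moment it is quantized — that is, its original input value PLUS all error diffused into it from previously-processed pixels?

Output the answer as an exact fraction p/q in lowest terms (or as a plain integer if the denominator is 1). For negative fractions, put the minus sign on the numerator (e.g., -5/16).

(0,0): OLD=192 → NEW=255, ERR=-63
(0,1): OLD=2455/16 → NEW=255, ERR=-1625/16
(0,2): OLD=48273/256 → NEW=255, ERR=-17007/256
(0,3): OLD=560887/4096 → NEW=255, ERR=-483593/4096
(1,0): OLD=32069/256 → NEW=0, ERR=32069/256
(1,1): OLD=406883/2048 → NEW=255, ERR=-115357/2048
(1,2): OLD=9444511/65536 → NEW=255, ERR=-7267169/65536
(1,3): OLD=101123721/1048576 → NEW=0, ERR=101123721/1048576
(2,0): OLD=6441713/32768 → NEW=255, ERR=-1914127/32768
(2,1): OLD=133042667/1048576 → NEW=0, ERR=133042667/1048576
(2,2): OLD=535652631/2097152 → NEW=255, ERR=878871/2097152
(2,3): OLD=8670131419/33554432 → NEW=255, ERR=113751259/33554432
Target (2,3): original=235, with diffused error = 8670131419/33554432

Answer: 8670131419/33554432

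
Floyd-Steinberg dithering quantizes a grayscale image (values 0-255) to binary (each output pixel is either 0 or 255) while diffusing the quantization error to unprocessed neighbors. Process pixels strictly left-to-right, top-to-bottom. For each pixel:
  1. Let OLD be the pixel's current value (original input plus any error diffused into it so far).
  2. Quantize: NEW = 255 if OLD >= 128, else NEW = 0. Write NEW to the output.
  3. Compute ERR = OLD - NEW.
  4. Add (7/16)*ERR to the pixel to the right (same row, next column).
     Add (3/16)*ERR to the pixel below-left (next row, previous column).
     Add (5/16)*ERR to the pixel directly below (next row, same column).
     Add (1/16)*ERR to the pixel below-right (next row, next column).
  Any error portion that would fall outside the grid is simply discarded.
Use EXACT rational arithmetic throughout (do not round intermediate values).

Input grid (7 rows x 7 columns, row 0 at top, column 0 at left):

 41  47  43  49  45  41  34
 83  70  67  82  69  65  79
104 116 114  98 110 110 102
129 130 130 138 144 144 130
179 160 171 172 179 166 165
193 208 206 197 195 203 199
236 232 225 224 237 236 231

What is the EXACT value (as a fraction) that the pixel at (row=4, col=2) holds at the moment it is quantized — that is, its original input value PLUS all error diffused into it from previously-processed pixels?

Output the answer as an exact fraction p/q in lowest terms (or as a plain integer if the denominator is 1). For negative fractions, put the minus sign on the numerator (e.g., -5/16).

(0,0): OLD=41 → NEW=0, ERR=41
(0,1): OLD=1039/16 → NEW=0, ERR=1039/16
(0,2): OLD=18281/256 → NEW=0, ERR=18281/256
(0,3): OLD=328671/4096 → NEW=0, ERR=328671/4096
(0,4): OLD=5249817/65536 → NEW=0, ERR=5249817/65536
(0,5): OLD=79740335/1048576 → NEW=0, ERR=79740335/1048576
(0,6): OLD=1128607689/16777216 → NEW=0, ERR=1128607689/16777216
(1,0): OLD=27645/256 → NEW=0, ERR=27645/256
(1,1): OLD=314347/2048 → NEW=255, ERR=-207893/2048
(1,2): OLD=4194887/65536 → NEW=0, ERR=4194887/65536
(1,3): OLD=40517627/262144 → NEW=255, ERR=-26329093/262144
(1,4): OLD=1163759441/16777216 → NEW=0, ERR=1163759441/16777216
(1,5): OLD=18351811873/134217728 → NEW=255, ERR=-15873708767/134217728
(1,6): OLD=113886317263/2147483648 → NEW=0, ERR=113886317263/2147483648
(2,0): OLD=3889993/32768 → NEW=0, ERR=3889993/32768
(2,1): OLD=162493619/1048576 → NEW=255, ERR=-104893261/1048576
(2,2): OLD=1091550425/16777216 → NEW=0, ERR=1091550425/16777216
(2,3): OLD=15043693649/134217728 → NEW=0, ERR=15043693649/134217728
(2,4): OLD=163488906273/1073741824 → NEW=255, ERR=-110315258847/1073741824
(2,5): OLD=1455881055499/34359738368 → NEW=0, ERR=1455881055499/34359738368
(2,6): OLD=71313496341757/549755813888 → NEW=255, ERR=-68874236199683/549755813888
(3,0): OLD=2471979961/16777216 → NEW=255, ERR=-1806210119/16777216
(3,1): OLD=9564002629/134217728 → NEW=0, ERR=9564002629/134217728
(3,2): OLD=210743826591/1073741824 → NEW=255, ERR=-63060338529/1073741824
(3,3): OLD=567515193577/4294967296 → NEW=255, ERR=-527701466903/4294967296
(3,4): OLD=40181942378425/549755813888 → NEW=0, ERR=40181942378425/549755813888
(3,5): OLD=700638677579067/4398046511104 → NEW=255, ERR=-420863182752453/4398046511104
(3,6): OLD=3633277790945701/70368744177664 → NEW=0, ERR=3633277790945701/70368744177664
(4,0): OLD=340843176119/2147483648 → NEW=255, ERR=-206765154121/2147483648
(4,1): OLD=4205765343947/34359738368 → NEW=0, ERR=4205765343947/34359738368
(4,2): OLD=103142496885189/549755813888 → NEW=255, ERR=-37045235656251/549755813888
Target (4,2): original=171, with diffused error = 103142496885189/549755813888

Answer: 103142496885189/549755813888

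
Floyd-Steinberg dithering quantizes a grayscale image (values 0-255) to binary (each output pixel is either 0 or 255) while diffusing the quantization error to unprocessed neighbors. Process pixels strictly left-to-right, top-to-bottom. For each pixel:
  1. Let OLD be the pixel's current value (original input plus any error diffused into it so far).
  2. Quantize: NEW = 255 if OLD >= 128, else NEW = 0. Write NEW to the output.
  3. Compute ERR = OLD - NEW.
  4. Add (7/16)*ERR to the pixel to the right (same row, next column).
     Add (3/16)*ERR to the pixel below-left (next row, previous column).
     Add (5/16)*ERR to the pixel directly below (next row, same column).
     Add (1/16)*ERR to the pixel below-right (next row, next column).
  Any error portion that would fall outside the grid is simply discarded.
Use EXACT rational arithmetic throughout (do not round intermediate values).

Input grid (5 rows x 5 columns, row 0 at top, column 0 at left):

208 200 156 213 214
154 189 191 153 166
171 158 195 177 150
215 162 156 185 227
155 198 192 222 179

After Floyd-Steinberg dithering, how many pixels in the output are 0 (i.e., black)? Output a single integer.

Answer: 6

Derivation:
(0,0): OLD=208 → NEW=255, ERR=-47
(0,1): OLD=2871/16 → NEW=255, ERR=-1209/16
(0,2): OLD=31473/256 → NEW=0, ERR=31473/256
(0,3): OLD=1092759/4096 → NEW=255, ERR=48279/4096
(0,4): OLD=14362657/65536 → NEW=255, ERR=-2349023/65536
(1,0): OLD=32037/256 → NEW=0, ERR=32037/256
(1,1): OLD=492035/2048 → NEW=255, ERR=-30205/2048
(1,2): OLD=14447679/65536 → NEW=255, ERR=-2264001/65536
(1,3): OLD=37364115/262144 → NEW=255, ERR=-29482605/262144
(1,4): OLD=445985625/4194304 → NEW=0, ERR=445985625/4194304
(2,0): OLD=6794193/32768 → NEW=255, ERR=-1561647/32768
(2,1): OLD=140388619/1048576 → NEW=255, ERR=-126998261/1048576
(2,2): OLD=1832192993/16777216 → NEW=0, ERR=1832192993/16777216
(2,3): OLD=55676236307/268435456 → NEW=255, ERR=-12774804973/268435456
(2,4): OLD=667346672069/4294967296 → NEW=255, ERR=-427869988411/4294967296
(3,0): OLD=2976243137/16777216 → NEW=255, ERR=-1301946943/16777216
(3,1): OLD=14455035053/134217728 → NEW=0, ERR=14455035053/134217728
(3,2): OLD=948124858623/4294967296 → NEW=255, ERR=-147091801857/4294967296
(3,3): OLD=1230863453287/8589934592 → NEW=255, ERR=-959569867673/8589934592
(3,4): OLD=19794159721187/137438953472 → NEW=255, ERR=-15252773414173/137438953472
(4,0): OLD=324147192879/2147483648 → NEW=255, ERR=-223461137361/2147483648
(4,1): OLD=12016232256175/68719476736 → NEW=255, ERR=-5507234311505/68719476736
(4,2): OLD=145159549326881/1099511627776 → NEW=255, ERR=-135215915755999/1099511627776
(4,3): OLD=1941107113042095/17592186044416 → NEW=0, ERR=1941107113042095/17592186044416
(4,4): OLD=52244796548437065/281474976710656 → NEW=255, ERR=-19531322512780215/281474976710656
Output grid:
  Row 0: ##.##  (1 black, running=1)
  Row 1: .###.  (2 black, running=3)
  Row 2: ##.##  (1 black, running=4)
  Row 3: #.###  (1 black, running=5)
  Row 4: ###.#  (1 black, running=6)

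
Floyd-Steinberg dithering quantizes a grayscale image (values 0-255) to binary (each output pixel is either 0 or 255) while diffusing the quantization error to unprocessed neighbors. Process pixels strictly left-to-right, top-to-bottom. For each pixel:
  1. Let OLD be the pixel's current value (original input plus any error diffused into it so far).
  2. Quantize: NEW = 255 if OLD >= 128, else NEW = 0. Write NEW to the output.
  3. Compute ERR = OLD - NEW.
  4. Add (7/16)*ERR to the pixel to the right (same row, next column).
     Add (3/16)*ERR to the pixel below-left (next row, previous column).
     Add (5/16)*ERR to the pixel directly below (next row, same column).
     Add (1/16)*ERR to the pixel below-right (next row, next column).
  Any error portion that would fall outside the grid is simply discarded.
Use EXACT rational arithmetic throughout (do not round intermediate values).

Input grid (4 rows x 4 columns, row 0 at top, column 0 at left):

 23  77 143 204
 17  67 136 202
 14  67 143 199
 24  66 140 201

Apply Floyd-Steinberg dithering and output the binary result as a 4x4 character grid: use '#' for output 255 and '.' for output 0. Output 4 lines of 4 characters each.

Answer: ..##
..#.
..##
..##

Derivation:
(0,0): OLD=23 → NEW=0, ERR=23
(0,1): OLD=1393/16 → NEW=0, ERR=1393/16
(0,2): OLD=46359/256 → NEW=255, ERR=-18921/256
(0,3): OLD=703137/4096 → NEW=255, ERR=-341343/4096
(1,0): OLD=10371/256 → NEW=0, ERR=10371/256
(1,1): OLD=203797/2048 → NEW=0, ERR=203797/2048
(1,2): OLD=9584953/65536 → NEW=255, ERR=-7126727/65536
(1,3): OLD=129774047/1048576 → NEW=0, ERR=129774047/1048576
(2,0): OLD=1484983/32768 → NEW=0, ERR=1484983/32768
(2,1): OLD=104926669/1048576 → NEW=0, ERR=104926669/1048576
(2,2): OLD=382144577/2097152 → NEW=255, ERR=-152629183/2097152
(2,3): OLD=6678612893/33554432 → NEW=255, ERR=-1877767267/33554432
(3,0): OLD=955030471/16777216 → NEW=0, ERR=955030471/16777216
(3,1): OLD=29893297817/268435456 → NEW=0, ERR=29893297817/268435456
(3,2): OLD=694660641895/4294967296 → NEW=255, ERR=-400556018585/4294967296
(3,3): OLD=9494367076177/68719476736 → NEW=255, ERR=-8029099491503/68719476736
Row 0: ..##
Row 1: ..#.
Row 2: ..##
Row 3: ..##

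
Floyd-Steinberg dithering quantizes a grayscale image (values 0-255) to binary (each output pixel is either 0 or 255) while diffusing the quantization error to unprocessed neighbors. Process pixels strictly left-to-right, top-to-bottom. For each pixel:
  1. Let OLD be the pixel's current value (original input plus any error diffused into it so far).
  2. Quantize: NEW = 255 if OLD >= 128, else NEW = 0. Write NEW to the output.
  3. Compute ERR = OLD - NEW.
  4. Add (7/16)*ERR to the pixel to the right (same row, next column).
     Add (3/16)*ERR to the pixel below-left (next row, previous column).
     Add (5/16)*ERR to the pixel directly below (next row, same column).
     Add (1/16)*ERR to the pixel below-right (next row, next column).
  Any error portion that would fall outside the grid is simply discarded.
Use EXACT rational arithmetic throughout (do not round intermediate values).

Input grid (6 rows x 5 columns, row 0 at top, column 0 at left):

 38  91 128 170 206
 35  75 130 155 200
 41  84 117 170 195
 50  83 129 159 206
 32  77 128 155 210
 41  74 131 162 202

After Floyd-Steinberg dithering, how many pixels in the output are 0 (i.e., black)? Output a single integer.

(0,0): OLD=38 → NEW=0, ERR=38
(0,1): OLD=861/8 → NEW=0, ERR=861/8
(0,2): OLD=22411/128 → NEW=255, ERR=-10229/128
(0,3): OLD=276557/2048 → NEW=255, ERR=-245683/2048
(0,4): OLD=5030427/32768 → NEW=255, ERR=-3325413/32768
(1,0): OLD=8583/128 → NEW=0, ERR=8583/128
(1,1): OLD=128369/1024 → NEW=0, ERR=128369/1024
(1,2): OLD=4722053/32768 → NEW=255, ERR=-3633787/32768
(1,3): OLD=5894657/131072 → NEW=0, ERR=5894657/131072
(1,4): OLD=378461027/2097152 → NEW=255, ERR=-156312733/2097152
(2,0): OLD=1400171/16384 → NEW=0, ERR=1400171/16384
(2,1): OLD=75477513/524288 → NEW=255, ERR=-58215927/524288
(2,2): OLD=419713499/8388608 → NEW=0, ERR=419713499/8388608
(2,3): OLD=24835296225/134217728 → NEW=255, ERR=-9390224415/134217728
(2,4): OLD=309043794663/2147483648 → NEW=255, ERR=-238564535577/2147483648
(3,0): OLD=468809979/8388608 → NEW=0, ERR=468809979/8388608
(3,1): OLD=5870247583/67108864 → NEW=0, ERR=5870247583/67108864
(3,2): OLD=349711986117/2147483648 → NEW=255, ERR=-197896344123/2147483648
(3,3): OLD=339807385933/4294967296 → NEW=0, ERR=339807385933/4294967296
(3,4): OLD=13848731372097/68719476736 → NEW=255, ERR=-3674735195583/68719476736
(4,0): OLD=70722880277/1073741824 → NEW=0, ERR=70722880277/1073741824
(4,1): OLD=4101386113749/34359738368 → NEW=0, ERR=4101386113749/34359738368
(4,2): OLD=94407683468955/549755813888 → NEW=255, ERR=-45780049072485/549755813888
(4,3): OLD=1121555693142485/8796093022208 → NEW=0, ERR=1121555693142485/8796093022208
(4,4): OLD=35749857407833939/140737488355328 → NEW=255, ERR=-138202122774701/140737488355328
(5,0): OLD=46159807554975/549755813888 → NEW=0, ERR=46159807554975/549755813888
(5,1): OLD=600505196556253/4398046511104 → NEW=255, ERR=-520996663775267/4398046511104
(5,2): OLD=11894875680442629/140737488355328 → NEW=0, ERR=11894875680442629/140737488355328
(5,3): OLD=131411464025156779/562949953421312 → NEW=255, ERR=-12140774097277781/562949953421312
(5,4): OLD=1803484352682360937/9007199254740992 → NEW=255, ERR=-493351457276592023/9007199254740992
Output grid:
  Row 0: ..###  (2 black, running=2)
  Row 1: ..#.#  (3 black, running=5)
  Row 2: .#.##  (2 black, running=7)
  Row 3: ..#.#  (3 black, running=10)
  Row 4: ..#.#  (3 black, running=13)
  Row 5: .#.##  (2 black, running=15)

Answer: 15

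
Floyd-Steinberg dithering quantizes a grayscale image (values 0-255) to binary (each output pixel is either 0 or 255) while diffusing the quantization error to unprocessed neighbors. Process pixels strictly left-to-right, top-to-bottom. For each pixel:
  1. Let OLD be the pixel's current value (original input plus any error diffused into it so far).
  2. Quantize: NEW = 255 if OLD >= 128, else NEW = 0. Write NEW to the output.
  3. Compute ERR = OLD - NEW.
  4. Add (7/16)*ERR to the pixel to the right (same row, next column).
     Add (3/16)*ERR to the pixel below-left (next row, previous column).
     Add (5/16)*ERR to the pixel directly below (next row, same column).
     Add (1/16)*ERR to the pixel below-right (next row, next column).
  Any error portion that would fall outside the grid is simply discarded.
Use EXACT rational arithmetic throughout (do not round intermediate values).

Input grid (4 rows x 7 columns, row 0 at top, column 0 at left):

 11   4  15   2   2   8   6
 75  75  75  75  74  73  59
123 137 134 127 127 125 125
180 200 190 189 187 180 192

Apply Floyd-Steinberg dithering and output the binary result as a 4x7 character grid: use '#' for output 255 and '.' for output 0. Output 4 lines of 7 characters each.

(0,0): OLD=11 → NEW=0, ERR=11
(0,1): OLD=141/16 → NEW=0, ERR=141/16
(0,2): OLD=4827/256 → NEW=0, ERR=4827/256
(0,3): OLD=41981/4096 → NEW=0, ERR=41981/4096
(0,4): OLD=424939/65536 → NEW=0, ERR=424939/65536
(0,5): OLD=11363181/1048576 → NEW=0, ERR=11363181/1048576
(0,6): OLD=180205563/16777216 → NEW=0, ERR=180205563/16777216
(1,0): OLD=20503/256 → NEW=0, ERR=20503/256
(1,1): OLD=239649/2048 → NEW=0, ERR=239649/2048
(1,2): OLD=8818485/65536 → NEW=255, ERR=-7893195/65536
(1,3): OLD=7314961/262144 → NEW=0, ERR=7314961/262144
(1,4): OLD=1525164691/16777216 → NEW=0, ERR=1525164691/16777216
(1,5): OLD=15915198339/134217728 → NEW=0, ERR=15915198339/134217728
(1,6): OLD=246770633293/2147483648 → NEW=0, ERR=246770633293/2147483648
(2,0): OLD=5569531/32768 → NEW=255, ERR=-2786309/32768
(2,1): OLD=124559609/1048576 → NEW=0, ERR=124559609/1048576
(2,2): OLD=2699088427/16777216 → NEW=255, ERR=-1579101653/16777216
(2,3): OLD=13966607507/134217728 → NEW=0, ERR=13966607507/134217728
(2,4): OLD=241497059267/1073741824 → NEW=255, ERR=-32307105853/1073741824
(2,5): OLD=6051416661505/34359738368 → NEW=255, ERR=-2710316622335/34359738368
(2,6): OLD=73563201817879/549755813888 → NEW=255, ERR=-66624530723561/549755813888
(3,0): OLD=2947768267/16777216 → NEW=255, ERR=-1330421813/16777216
(3,1): OLD=24087506031/134217728 → NEW=255, ERR=-10138014609/134217728
(3,2): OLD=165867588605/1073741824 → NEW=255, ERR=-107936576515/1073741824
(3,3): OLD=713029929275/4294967296 → NEW=255, ERR=-382186731205/4294967296
(3,4): OLD=71677244967883/549755813888 → NEW=255, ERR=-68510487573557/549755813888
(3,5): OLD=335241585414161/4398046511104 → NEW=0, ERR=335241585414161/4398046511104
(3,6): OLD=12845588223409295/70368744177664 → NEW=255, ERR=-5098441541895025/70368744177664
Row 0: .......
Row 1: ..#....
Row 2: #.#.###
Row 3: #####.#

Answer: .......
..#....
#.#.###
#####.#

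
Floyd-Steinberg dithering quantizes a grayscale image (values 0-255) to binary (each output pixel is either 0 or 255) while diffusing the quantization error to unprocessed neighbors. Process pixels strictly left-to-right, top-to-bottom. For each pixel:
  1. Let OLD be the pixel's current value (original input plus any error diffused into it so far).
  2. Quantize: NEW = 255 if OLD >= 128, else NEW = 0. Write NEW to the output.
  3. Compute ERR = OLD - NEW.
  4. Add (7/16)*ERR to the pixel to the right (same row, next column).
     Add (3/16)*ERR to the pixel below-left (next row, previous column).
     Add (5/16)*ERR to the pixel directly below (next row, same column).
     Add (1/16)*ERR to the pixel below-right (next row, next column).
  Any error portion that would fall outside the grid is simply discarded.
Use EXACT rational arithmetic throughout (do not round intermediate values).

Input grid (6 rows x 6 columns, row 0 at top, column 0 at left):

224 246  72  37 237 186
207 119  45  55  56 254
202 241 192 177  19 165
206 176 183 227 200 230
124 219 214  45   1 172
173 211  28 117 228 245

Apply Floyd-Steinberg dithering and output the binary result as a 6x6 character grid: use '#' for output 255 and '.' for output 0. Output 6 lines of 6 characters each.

(0,0): OLD=224 → NEW=255, ERR=-31
(0,1): OLD=3719/16 → NEW=255, ERR=-361/16
(0,2): OLD=15905/256 → NEW=0, ERR=15905/256
(0,3): OLD=262887/4096 → NEW=0, ERR=262887/4096
(0,4): OLD=17372241/65536 → NEW=255, ERR=660561/65536
(0,5): OLD=199659063/1048576 → NEW=255, ERR=-67727817/1048576
(1,0): OLD=49429/256 → NEW=255, ERR=-15851/256
(1,1): OLD=193683/2048 → NEW=0, ERR=193683/2048
(1,2): OLD=7629327/65536 → NEW=0, ERR=7629327/65536
(1,3): OLD=34540323/262144 → NEW=255, ERR=-32306397/262144
(1,4): OLD=-48094519/16777216 → NEW=0, ERR=-48094519/16777216
(1,5): OLD=62596822447/268435456 → NEW=255, ERR=-5854218833/268435456
(2,0): OLD=6566145/32768 → NEW=255, ERR=-1789695/32768
(2,1): OLD=277470491/1048576 → NEW=255, ERR=10083611/1048576
(2,2): OLD=3613645841/16777216 → NEW=255, ERR=-664544239/16777216
(2,3): OLD=17166021577/134217728 → NEW=0, ERR=17166021577/134217728
(2,4): OLD=267436712155/4294967296 → NEW=0, ERR=267436712155/4294967296
(2,5): OLD=12730120943021/68719476736 → NEW=255, ERR=-4793345624659/68719476736
(3,0): OLD=3200006129/16777216 → NEW=255, ERR=-1078183951/16777216
(3,1): OLD=18797042461/134217728 → NEW=255, ERR=-15428478179/134217728
(3,2): OLD=155598578855/1073741824 → NEW=255, ERR=-118205586265/1073741824
(3,3): OLD=15668315067253/68719476736 → NEW=255, ERR=-1855151500427/68719476736
(3,4): OLD=111360084099029/549755813888 → NEW=255, ERR=-28827648442411/549755813888
(3,5): OLD=1663805930180443/8796093022208 → NEW=255, ERR=-579197790482597/8796093022208
(4,0): OLD=176875179775/2147483648 → NEW=0, ERR=176875179775/2147483648
(4,1): OLD=6681389643379/34359738368 → NEW=255, ERR=-2080343640461/34359738368
(4,2): OLD=154880054443881/1099511627776 → NEW=255, ERR=-125495410638999/1099511627776
(4,3): OLD=-529240033498259/17592186044416 → NEW=0, ERR=-529240033498259/17592186044416
(4,4): OLD=-11985734535567811/281474976710656 → NEW=0, ERR=-11985734535567811/281474976710656
(4,5): OLD=583287591679020683/4503599627370496 → NEW=255, ERR=-565130313300455797/4503599627370496
(5,0): OLD=103016739263241/549755813888 → NEW=255, ERR=-37170993278199/549755813888
(5,1): OLD=2572776227131033/17592186044416 → NEW=255, ERR=-1913231214195047/17592186044416
(5,2): OLD=-9101904023498845/140737488355328 → NEW=0, ERR=-9101904023498845/140737488355328
(5,3): OLD=289071268663216305/4503599627370496 → NEW=0, ERR=289071268663216305/4503599627370496
(5,4): OLD=1957861896245967121/9007199254740992 → NEW=255, ERR=-338973913712985839/9007199254740992
(5,5): OLD=26900557044451059845/144115188075855872 → NEW=255, ERR=-9848815914892187515/144115188075855872
Row 0: ##..##
Row 1: #..#.#
Row 2: ###..#
Row 3: ######
Row 4: .##..#
Row 5: ##..##

Answer: ##..##
#..#.#
###..#
######
.##..#
##..##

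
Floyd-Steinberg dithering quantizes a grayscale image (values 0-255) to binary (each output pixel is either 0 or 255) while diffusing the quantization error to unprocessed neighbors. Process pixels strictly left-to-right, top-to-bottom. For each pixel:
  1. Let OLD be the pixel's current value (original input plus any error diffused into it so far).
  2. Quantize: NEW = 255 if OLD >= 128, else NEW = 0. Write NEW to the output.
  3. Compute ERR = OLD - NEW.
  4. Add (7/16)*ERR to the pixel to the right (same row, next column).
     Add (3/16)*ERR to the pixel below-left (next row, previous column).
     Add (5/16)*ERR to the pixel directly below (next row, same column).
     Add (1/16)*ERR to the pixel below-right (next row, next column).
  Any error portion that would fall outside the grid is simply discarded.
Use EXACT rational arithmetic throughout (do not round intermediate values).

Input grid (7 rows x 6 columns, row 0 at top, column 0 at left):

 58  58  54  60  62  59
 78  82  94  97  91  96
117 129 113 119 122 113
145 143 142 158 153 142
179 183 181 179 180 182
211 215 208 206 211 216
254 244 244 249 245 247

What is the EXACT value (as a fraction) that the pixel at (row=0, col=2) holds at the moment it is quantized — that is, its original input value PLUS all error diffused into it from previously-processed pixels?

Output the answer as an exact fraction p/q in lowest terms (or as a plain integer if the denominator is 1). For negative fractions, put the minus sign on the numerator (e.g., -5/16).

Answer: 11581/128

Derivation:
(0,0): OLD=58 → NEW=0, ERR=58
(0,1): OLD=667/8 → NEW=0, ERR=667/8
(0,2): OLD=11581/128 → NEW=0, ERR=11581/128
Target (0,2): original=54, with diffused error = 11581/128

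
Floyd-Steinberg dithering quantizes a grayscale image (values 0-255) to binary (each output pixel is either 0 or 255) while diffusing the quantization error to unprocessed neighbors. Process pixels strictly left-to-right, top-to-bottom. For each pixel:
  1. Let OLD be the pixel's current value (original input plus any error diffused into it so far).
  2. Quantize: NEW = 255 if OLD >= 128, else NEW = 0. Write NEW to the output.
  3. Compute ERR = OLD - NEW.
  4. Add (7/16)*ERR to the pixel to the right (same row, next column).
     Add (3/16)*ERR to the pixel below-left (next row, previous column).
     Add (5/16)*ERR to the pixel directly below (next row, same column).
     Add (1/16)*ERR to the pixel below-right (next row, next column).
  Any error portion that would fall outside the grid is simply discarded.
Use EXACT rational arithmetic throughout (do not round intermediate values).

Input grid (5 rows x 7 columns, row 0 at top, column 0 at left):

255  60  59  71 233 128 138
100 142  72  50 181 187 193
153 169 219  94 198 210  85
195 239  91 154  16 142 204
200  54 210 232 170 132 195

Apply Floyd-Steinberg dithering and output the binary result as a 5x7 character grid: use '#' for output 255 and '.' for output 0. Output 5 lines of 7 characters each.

(0,0): OLD=255 → NEW=255, ERR=0
(0,1): OLD=60 → NEW=0, ERR=60
(0,2): OLD=341/4 → NEW=0, ERR=341/4
(0,3): OLD=6931/64 → NEW=0, ERR=6931/64
(0,4): OLD=287109/1024 → NEW=255, ERR=25989/1024
(0,5): OLD=2279075/16384 → NEW=255, ERR=-1898845/16384
(0,6): OLD=22883957/262144 → NEW=0, ERR=22883957/262144
(1,0): OLD=445/4 → NEW=0, ERR=445/4
(1,1): OLD=7213/32 → NEW=255, ERR=-947/32
(1,2): OLD=112383/1024 → NEW=0, ERR=112383/1024
(1,3): OLD=290703/2048 → NEW=255, ERR=-231537/2048
(1,4): OLD=32638913/262144 → NEW=0, ERR=32638913/262144
(1,5): OLD=468102347/2097152 → NEW=255, ERR=-66671413/2097152
(1,6): OLD=6681611605/33554432 → NEW=255, ERR=-1874768555/33554432
(2,0): OLD=93295/512 → NEW=255, ERR=-37265/512
(2,1): OLD=2546735/16384 → NEW=255, ERR=-1631185/16384
(2,2): OLD=48940129/262144 → NEW=255, ERR=-17906591/262144
(2,3): OLD=123710773/2097152 → NEW=0, ERR=123710773/2097152
(2,4): OLD=2094550335/8388608 → NEW=255, ERR=-44544705/8388608
(2,5): OLD=104715401939/536870912 → NEW=255, ERR=-32186680621/536870912
(2,6): OLD=337788309845/8589934592 → NEW=0, ERR=337788309845/8589934592
(3,0): OLD=40262125/262144 → NEW=255, ERR=-26584595/262144
(3,1): OLD=306526119/2097152 → NEW=255, ERR=-228247641/2097152
(3,2): OLD=112724603/4194304 → NEW=0, ERR=112724603/4194304
(3,3): OLD=24015244987/134217728 → NEW=255, ERR=-10210275653/134217728
(3,4): OLD=-227593154387/8589934592 → NEW=0, ERR=-227593154387/8589934592
(3,5): OLD=8157998007125/68719476736 → NEW=0, ERR=8157998007125/68719476736
(3,6): OLD=290797995390491/1099511627776 → NEW=255, ERR=10422530307611/1099511627776
(4,0): OLD=4962759677/33554432 → NEW=255, ERR=-3593620483/33554432
(4,1): OLD=-15121563101/536870912 → NEW=0, ERR=-15121563101/536870912
(4,2): OLD=1589224364601/8589934592 → NEW=255, ERR=-601208956359/8589934592
(4,3): OLD=11979083412907/68719476736 → NEW=255, ERR=-5544383154773/68719476736
(4,4): OLD=39562225337517/274877906944 → NEW=255, ERR=-30531640933203/274877906944
(4,5): OLD=2122058119464525/17592186044416 → NEW=0, ERR=2122058119464525/17592186044416
(4,6): OLD=72664277209262475/281474976710656 → NEW=255, ERR=888158148045195/281474976710656
Row 0: #...##.
Row 1: .#.#.##
Row 2: ###.##.
Row 3: ##.#..#
Row 4: #.###.#

Answer: #...##.
.#.#.##
###.##.
##.#..#
#.###.#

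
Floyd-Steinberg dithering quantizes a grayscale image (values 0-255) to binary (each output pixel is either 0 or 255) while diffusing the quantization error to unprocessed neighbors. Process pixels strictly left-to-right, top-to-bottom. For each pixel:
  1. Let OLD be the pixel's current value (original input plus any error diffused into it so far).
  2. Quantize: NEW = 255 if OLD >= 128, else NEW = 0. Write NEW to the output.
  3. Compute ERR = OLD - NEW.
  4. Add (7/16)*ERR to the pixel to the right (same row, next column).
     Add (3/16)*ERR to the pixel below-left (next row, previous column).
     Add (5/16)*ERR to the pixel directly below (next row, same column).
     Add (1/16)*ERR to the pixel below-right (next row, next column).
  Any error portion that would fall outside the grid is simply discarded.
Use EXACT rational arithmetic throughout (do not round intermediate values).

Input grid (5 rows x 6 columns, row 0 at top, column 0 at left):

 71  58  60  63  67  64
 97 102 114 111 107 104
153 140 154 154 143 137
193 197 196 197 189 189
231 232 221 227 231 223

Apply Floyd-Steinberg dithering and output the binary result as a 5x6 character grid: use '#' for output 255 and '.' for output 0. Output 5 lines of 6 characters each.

(0,0): OLD=71 → NEW=0, ERR=71
(0,1): OLD=1425/16 → NEW=0, ERR=1425/16
(0,2): OLD=25335/256 → NEW=0, ERR=25335/256
(0,3): OLD=435393/4096 → NEW=0, ERR=435393/4096
(0,4): OLD=7438663/65536 → NEW=0, ERR=7438663/65536
(0,5): OLD=119179505/1048576 → NEW=0, ERR=119179505/1048576
(1,0): OLD=34787/256 → NEW=255, ERR=-30493/256
(1,1): OLD=206261/2048 → NEW=0, ERR=206261/2048
(1,2): OLD=14056537/65536 → NEW=255, ERR=-2655143/65536
(1,3): OLD=40359781/262144 → NEW=255, ERR=-26486939/262144
(1,4): OLD=2117619983/16777216 → NEW=0, ERR=2117619983/16777216
(1,5): OLD=54179285433/268435456 → NEW=255, ERR=-14271755847/268435456
(2,0): OLD=4412567/32768 → NEW=255, ERR=-3943273/32768
(2,1): OLD=108824941/1048576 → NEW=0, ERR=108824941/1048576
(2,2): OLD=2920816775/16777216 → NEW=255, ERR=-1357373305/16777216
(2,3): OLD=14517384975/134217728 → NEW=0, ERR=14517384975/134217728
(2,4): OLD=916895418541/4294967296 → NEW=255, ERR=-178321241939/4294967296
(2,5): OLD=7566689867147/68719476736 → NEW=0, ERR=7566689867147/68719476736
(3,0): OLD=2933553831/16777216 → NEW=255, ERR=-1344636249/16777216
(3,1): OLD=23042125339/134217728 → NEW=255, ERR=-11183395301/134217728
(3,2): OLD=172904921537/1073741824 → NEW=255, ERR=-100899243583/1073741824
(3,3): OLD=12152888400771/68719476736 → NEW=255, ERR=-5370578166909/68719476736
(3,4): OLD=93040460917411/549755813888 → NEW=255, ERR=-47147271624029/549755813888
(3,5): OLD=1612273155546797/8796093022208 → NEW=255, ERR=-630730565116243/8796093022208
(4,0): OLD=408733086825/2147483648 → NEW=255, ERR=-138875243415/2147483648
(4,1): OLD=5327152072021/34359738368 → NEW=255, ERR=-3434581211819/34359738368
(4,2): OLD=140782541931631/1099511627776 → NEW=255, ERR=-139592923151249/1099511627776
(4,3): OLD=2200425061497803/17592186044416 → NEW=0, ERR=2200425061497803/17592186044416
(4,4): OLD=67720880189375355/281474976710656 → NEW=255, ERR=-4055238871841925/281474976710656
(4,5): OLD=850859751310625405/4503599627370496 → NEW=255, ERR=-297558153668851075/4503599627370496
Row 0: ......
Row 1: #.##.#
Row 2: #.#.#.
Row 3: ######
Row 4: ###.##

Answer: ......
#.##.#
#.#.#.
######
###.##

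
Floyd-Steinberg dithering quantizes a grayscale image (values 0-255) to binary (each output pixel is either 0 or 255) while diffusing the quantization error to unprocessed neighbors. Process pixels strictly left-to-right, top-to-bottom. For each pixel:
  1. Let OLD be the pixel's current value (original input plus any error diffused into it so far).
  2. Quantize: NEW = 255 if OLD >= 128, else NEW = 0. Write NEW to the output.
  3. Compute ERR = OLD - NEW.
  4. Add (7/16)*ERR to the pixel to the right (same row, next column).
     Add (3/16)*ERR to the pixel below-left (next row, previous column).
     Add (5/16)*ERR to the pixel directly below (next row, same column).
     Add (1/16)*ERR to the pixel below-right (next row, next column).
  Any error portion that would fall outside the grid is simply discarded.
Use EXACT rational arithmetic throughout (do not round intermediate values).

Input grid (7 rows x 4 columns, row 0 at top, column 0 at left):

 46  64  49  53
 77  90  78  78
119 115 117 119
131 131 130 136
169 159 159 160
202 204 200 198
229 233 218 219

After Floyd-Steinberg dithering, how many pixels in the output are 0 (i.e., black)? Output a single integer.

Answer: 12

Derivation:
(0,0): OLD=46 → NEW=0, ERR=46
(0,1): OLD=673/8 → NEW=0, ERR=673/8
(0,2): OLD=10983/128 → NEW=0, ERR=10983/128
(0,3): OLD=185425/2048 → NEW=0, ERR=185425/2048
(1,0): OLD=13715/128 → NEW=0, ERR=13715/128
(1,1): OLD=186501/1024 → NEW=255, ERR=-74619/1024
(1,2): OLD=3118441/32768 → NEW=0, ERR=3118441/32768
(1,3): OLD=80369199/524288 → NEW=255, ERR=-53324241/524288
(2,0): OLD=2274439/16384 → NEW=255, ERR=-1903481/16384
(2,1): OLD=34571709/524288 → NEW=0, ERR=34571709/524288
(2,2): OLD=159345841/1048576 → NEW=255, ERR=-108041039/1048576
(2,3): OLD=806749133/16777216 → NEW=0, ERR=806749133/16777216
(3,0): OLD=898065815/8388608 → NEW=0, ERR=898065815/8388608
(3,1): OLD=23067152585/134217728 → NEW=255, ERR=-11158368055/134217728
(3,2): OLD=160130369591/2147483648 → NEW=0, ERR=160130369591/2147483648
(3,3): OLD=6088888402433/34359738368 → NEW=255, ERR=-2672844881407/34359738368
(4,0): OLD=401294897547/2147483648 → NEW=255, ERR=-146313432693/2147483648
(4,1): OLD=2128315442337/17179869184 → NEW=0, ERR=2128315442337/17179869184
(4,2): OLD=119142943301889/549755813888 → NEW=255, ERR=-21044789239551/549755813888
(4,3): OLD=1087227142979159/8796093022208 → NEW=0, ERR=1087227142979159/8796093022208
(5,0): OLD=56057746221979/274877906944 → NEW=255, ERR=-14036120048741/274877906944
(5,1): OLD=1837837160133917/8796093022208 → NEW=255, ERR=-405166560529123/8796093022208
(5,2): OLD=874347735737865/4398046511104 → NEW=255, ERR=-247154124593655/4398046511104
(5,3): OLD=29505284037106753/140737488355328 → NEW=255, ERR=-6382775493501887/140737488355328
(6,0): OLD=28767605943984183/140737488355328 → NEW=255, ERR=-7120453586624457/140737488355328
(6,1): OLD=411499567214015473/2251799813685248 → NEW=255, ERR=-162709385275722767/2251799813685248
(6,2): OLD=5672501631060782791/36028797018963968 → NEW=255, ERR=-3514841608775029049/36028797018963968
(6,3): OLD=91446374272670903409/576460752303423488 → NEW=255, ERR=-55551117564702086031/576460752303423488
Output grid:
  Row 0: ....  (4 black, running=4)
  Row 1: .#.#  (2 black, running=6)
  Row 2: #.#.  (2 black, running=8)
  Row 3: .#.#  (2 black, running=10)
  Row 4: #.#.  (2 black, running=12)
  Row 5: ####  (0 black, running=12)
  Row 6: ####  (0 black, running=12)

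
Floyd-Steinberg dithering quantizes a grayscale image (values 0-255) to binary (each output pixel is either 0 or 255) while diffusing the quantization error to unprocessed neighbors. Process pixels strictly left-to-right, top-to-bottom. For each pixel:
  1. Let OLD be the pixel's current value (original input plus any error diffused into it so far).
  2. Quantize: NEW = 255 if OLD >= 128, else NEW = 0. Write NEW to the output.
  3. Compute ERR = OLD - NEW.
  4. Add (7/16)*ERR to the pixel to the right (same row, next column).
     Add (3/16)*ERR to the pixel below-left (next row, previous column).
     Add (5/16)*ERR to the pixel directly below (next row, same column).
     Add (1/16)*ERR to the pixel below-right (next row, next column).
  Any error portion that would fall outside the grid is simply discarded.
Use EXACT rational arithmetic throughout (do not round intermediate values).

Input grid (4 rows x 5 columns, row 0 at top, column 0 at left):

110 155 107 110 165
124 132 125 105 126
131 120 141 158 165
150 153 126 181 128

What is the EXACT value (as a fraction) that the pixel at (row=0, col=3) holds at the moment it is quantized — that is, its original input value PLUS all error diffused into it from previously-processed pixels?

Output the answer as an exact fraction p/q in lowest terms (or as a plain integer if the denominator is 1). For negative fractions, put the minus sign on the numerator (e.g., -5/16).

(0,0): OLD=110 → NEW=0, ERR=110
(0,1): OLD=1625/8 → NEW=255, ERR=-415/8
(0,2): OLD=10791/128 → NEW=0, ERR=10791/128
(0,3): OLD=300817/2048 → NEW=255, ERR=-221423/2048
Target (0,3): original=110, with diffused error = 300817/2048

Answer: 300817/2048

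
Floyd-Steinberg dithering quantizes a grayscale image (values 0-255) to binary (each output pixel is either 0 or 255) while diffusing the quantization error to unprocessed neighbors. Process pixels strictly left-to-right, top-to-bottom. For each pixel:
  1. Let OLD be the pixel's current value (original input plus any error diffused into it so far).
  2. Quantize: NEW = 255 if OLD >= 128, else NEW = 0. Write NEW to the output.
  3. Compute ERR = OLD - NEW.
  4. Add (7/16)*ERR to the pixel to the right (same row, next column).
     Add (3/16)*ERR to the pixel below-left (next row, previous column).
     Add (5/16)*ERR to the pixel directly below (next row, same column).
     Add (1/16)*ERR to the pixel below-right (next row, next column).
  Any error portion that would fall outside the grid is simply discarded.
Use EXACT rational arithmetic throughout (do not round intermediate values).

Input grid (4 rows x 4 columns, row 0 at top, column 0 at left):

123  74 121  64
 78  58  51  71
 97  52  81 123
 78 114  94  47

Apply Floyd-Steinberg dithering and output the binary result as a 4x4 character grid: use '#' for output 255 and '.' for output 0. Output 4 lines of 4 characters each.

(0,0): OLD=123 → NEW=0, ERR=123
(0,1): OLD=2045/16 → NEW=0, ERR=2045/16
(0,2): OLD=45291/256 → NEW=255, ERR=-19989/256
(0,3): OLD=122221/4096 → NEW=0, ERR=122221/4096
(1,0): OLD=35943/256 → NEW=255, ERR=-29337/256
(1,1): OLD=83665/2048 → NEW=0, ERR=83665/2048
(1,2): OLD=3804709/65536 → NEW=0, ERR=3804709/65536
(1,3): OLD=105742355/1048576 → NEW=0, ERR=105742355/1048576
(2,0): OLD=2256011/32768 → NEW=0, ERR=2256011/32768
(2,1): OLD=103400361/1048576 → NEW=0, ERR=103400361/1048576
(2,2): OLD=343399661/2097152 → NEW=255, ERR=-191374099/2097152
(2,3): OLD=3966750681/33554432 → NEW=0, ERR=3966750681/33554432
(3,0): OLD=1979785691/16777216 → NEW=0, ERR=1979785691/16777216
(3,1): OLD=49294269957/268435456 → NEW=255, ERR=-19156771323/268435456
(3,2): OLD=268822611963/4294967296 → NEW=0, ERR=268822611963/4294967296
(3,3): OLD=7258359971421/68719476736 → NEW=0, ERR=7258359971421/68719476736
Row 0: ..#.
Row 1: #...
Row 2: ..#.
Row 3: .#..

Answer: ..#.
#...
..#.
.#..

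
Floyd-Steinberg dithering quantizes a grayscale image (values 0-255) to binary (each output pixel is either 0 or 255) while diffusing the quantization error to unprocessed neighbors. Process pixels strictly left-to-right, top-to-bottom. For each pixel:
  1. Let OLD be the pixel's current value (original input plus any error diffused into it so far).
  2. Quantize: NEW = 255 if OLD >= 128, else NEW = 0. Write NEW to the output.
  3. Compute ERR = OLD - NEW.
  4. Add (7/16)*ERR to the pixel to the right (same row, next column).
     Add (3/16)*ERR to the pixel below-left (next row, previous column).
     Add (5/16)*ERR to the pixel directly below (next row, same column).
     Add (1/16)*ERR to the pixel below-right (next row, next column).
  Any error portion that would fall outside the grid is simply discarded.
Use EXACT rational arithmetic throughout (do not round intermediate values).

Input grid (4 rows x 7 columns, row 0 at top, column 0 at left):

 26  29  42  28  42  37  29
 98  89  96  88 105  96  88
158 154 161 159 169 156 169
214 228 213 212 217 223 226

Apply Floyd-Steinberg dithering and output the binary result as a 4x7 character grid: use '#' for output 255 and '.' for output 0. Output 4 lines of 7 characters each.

Answer: .......
.#.#.#.
#.##.##
#######

Derivation:
(0,0): OLD=26 → NEW=0, ERR=26
(0,1): OLD=323/8 → NEW=0, ERR=323/8
(0,2): OLD=7637/128 → NEW=0, ERR=7637/128
(0,3): OLD=110803/2048 → NEW=0, ERR=110803/2048
(0,4): OLD=2151877/32768 → NEW=0, ERR=2151877/32768
(0,5): OLD=34461795/524288 → NEW=0, ERR=34461795/524288
(0,6): OLD=484502197/8388608 → NEW=0, ERR=484502197/8388608
(1,0): OLD=14553/128 → NEW=0, ERR=14553/128
(1,1): OLD=168111/1024 → NEW=255, ERR=-93009/1024
(1,2): OLD=2869659/32768 → NEW=0, ERR=2869659/32768
(1,3): OLD=20874975/131072 → NEW=255, ERR=-12548385/131072
(1,4): OLD=833350173/8388608 → NEW=0, ERR=833350173/8388608
(1,5): OLD=11739841901/67108864 → NEW=255, ERR=-5372918419/67108864
(1,6): OLD=80670049219/1073741824 → NEW=0, ERR=80670049219/1073741824
(2,0): OLD=2891765/16384 → NEW=255, ERR=-1286155/16384
(2,1): OLD=60187287/524288 → NEW=0, ERR=60187287/524288
(2,2): OLD=1803248389/8388608 → NEW=255, ERR=-335846651/8388608
(2,3): OLD=9104446109/67108864 → NEW=255, ERR=-8008314211/67108864
(2,4): OLD=68097323661/536870912 → NEW=0, ERR=68097323661/536870912
(2,5): OLD=3552267620239/17179869184 → NEW=255, ERR=-828599021681/17179869184
(2,6): OLD=45732309944025/274877906944 → NEW=255, ERR=-24361556326695/274877906944
(3,0): OLD=1769939173/8388608 → NEW=255, ERR=-369155867/8388608
(3,1): OLD=15583241281/67108864 → NEW=255, ERR=-1529519039/67108864
(3,2): OLD=94122769651/536870912 → NEW=255, ERR=-42779312909/536870912
(3,3): OLD=346019040005/2147483648 → NEW=255, ERR=-201589290235/2147483648
(3,4): OLD=54719151836389/274877906944 → NEW=255, ERR=-15374714434331/274877906944
(3,5): OLD=384317304967871/2199023255552 → NEW=255, ERR=-176433625197889/2199023255552
(3,6): OLD=5636109787847841/35184372088832 → NEW=255, ERR=-3335905094804319/35184372088832
Row 0: .......
Row 1: .#.#.#.
Row 2: #.##.##
Row 3: #######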